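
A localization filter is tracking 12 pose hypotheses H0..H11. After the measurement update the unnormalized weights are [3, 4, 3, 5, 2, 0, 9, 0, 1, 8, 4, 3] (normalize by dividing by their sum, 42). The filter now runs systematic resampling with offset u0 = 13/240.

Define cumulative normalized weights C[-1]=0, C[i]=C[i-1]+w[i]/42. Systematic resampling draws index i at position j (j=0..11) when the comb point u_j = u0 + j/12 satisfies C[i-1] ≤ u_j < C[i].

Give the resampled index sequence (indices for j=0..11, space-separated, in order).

C = [1/14, 1/6, 5/21, 5/14, 17/42, 17/42, 13/21, 13/21, 9/14, 5/6, 13/14, 1]
j=0: u_0=13/240 ∈ [0, 1/14) → index 0
j=1: u_1=11/80 ∈ [1/14, 1/6) → index 1
j=2: u_2=53/240 ∈ [1/6, 5/21) → index 2
j=3: u_3=73/240 ∈ [5/21, 5/14) → index 3
j=4: u_4=31/80 ∈ [5/14, 17/42) → index 4
j=5: u_5=113/240 ∈ [17/42, 13/21) → index 6
j=6: u_6=133/240 ∈ [17/42, 13/21) → index 6
j=7: u_7=51/80 ∈ [13/21, 9/14) → index 8
j=8: u_8=173/240 ∈ [9/14, 5/6) → index 9
j=9: u_9=193/240 ∈ [9/14, 5/6) → index 9
j=10: u_10=71/80 ∈ [5/6, 13/14) → index 10
j=11: u_11=233/240 ∈ [13/14, 1) → index 11

0 1 2 3 4 6 6 8 9 9 10 11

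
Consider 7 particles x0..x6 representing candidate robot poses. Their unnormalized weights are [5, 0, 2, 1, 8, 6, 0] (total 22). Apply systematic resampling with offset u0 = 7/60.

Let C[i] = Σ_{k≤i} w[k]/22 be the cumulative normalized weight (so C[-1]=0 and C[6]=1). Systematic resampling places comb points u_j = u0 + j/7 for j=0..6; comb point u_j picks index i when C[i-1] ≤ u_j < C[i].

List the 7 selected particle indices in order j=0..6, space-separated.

C = [5/22, 5/22, 7/22, 4/11, 8/11, 1, 1]
j=0: u_0=7/60 ∈ [0, 5/22) → index 0
j=1: u_1=109/420 ∈ [5/22, 7/22) → index 2
j=2: u_2=169/420 ∈ [4/11, 8/11) → index 4
j=3: u_3=229/420 ∈ [4/11, 8/11) → index 4
j=4: u_4=289/420 ∈ [4/11, 8/11) → index 4
j=5: u_5=349/420 ∈ [8/11, 1) → index 5
j=6: u_6=409/420 ∈ [8/11, 1) → index 5

0 2 4 4 4 5 5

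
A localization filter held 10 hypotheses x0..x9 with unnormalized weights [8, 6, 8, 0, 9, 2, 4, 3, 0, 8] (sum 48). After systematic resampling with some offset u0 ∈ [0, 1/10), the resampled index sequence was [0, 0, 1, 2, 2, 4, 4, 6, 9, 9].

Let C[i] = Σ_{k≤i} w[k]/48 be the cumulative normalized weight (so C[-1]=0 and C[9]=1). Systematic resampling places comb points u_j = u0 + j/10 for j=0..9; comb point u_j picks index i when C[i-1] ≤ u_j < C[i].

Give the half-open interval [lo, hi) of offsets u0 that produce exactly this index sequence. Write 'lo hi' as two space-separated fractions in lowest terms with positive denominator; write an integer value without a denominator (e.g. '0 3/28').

1/30 11/240

C = [1/6, 7/24, 11/24, 11/24, 31/48, 11/16, 37/48, 5/6, 5/6, 1]
j=0 picked index 0: u0 ∈ [0, 1/6)
j=1 picked index 0: u0 ∈ [-1/10, 1/15)
j=2 picked index 1: u0 ∈ [-1/30, 11/120)
j=3 picked index 2: u0 ∈ [-1/120, 19/120)
j=4 picked index 2: u0 ∈ [-13/120, 7/120)
j=5 picked index 4: u0 ∈ [-1/24, 7/48)
j=6 picked index 4: u0 ∈ [-17/120, 11/240)
j=7 picked index 6: u0 ∈ [-1/80, 17/240)
j=8 picked index 9: u0 ∈ [1/30, 1/5)
j=9 picked index 9: u0 ∈ [-1/15, 1/10)
intersection: [1/30, 11/240)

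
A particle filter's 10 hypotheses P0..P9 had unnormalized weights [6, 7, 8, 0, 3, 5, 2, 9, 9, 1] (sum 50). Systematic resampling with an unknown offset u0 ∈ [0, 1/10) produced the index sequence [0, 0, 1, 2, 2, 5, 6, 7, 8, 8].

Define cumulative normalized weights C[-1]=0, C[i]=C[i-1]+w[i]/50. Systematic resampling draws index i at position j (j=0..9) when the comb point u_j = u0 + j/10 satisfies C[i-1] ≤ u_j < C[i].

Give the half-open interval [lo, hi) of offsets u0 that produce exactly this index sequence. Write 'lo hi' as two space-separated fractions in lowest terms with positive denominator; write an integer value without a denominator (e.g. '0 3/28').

0 1/50

C = [3/25, 13/50, 21/50, 21/50, 12/25, 29/50, 31/50, 4/5, 49/50, 1]
j=0 picked index 0: u0 ∈ [0, 3/25)
j=1 picked index 0: u0 ∈ [-1/10, 1/50)
j=2 picked index 1: u0 ∈ [-2/25, 3/50)
j=3 picked index 2: u0 ∈ [-1/25, 3/25)
j=4 picked index 2: u0 ∈ [-7/50, 1/50)
j=5 picked index 5: u0 ∈ [-1/50, 2/25)
j=6 picked index 6: u0 ∈ [-1/50, 1/50)
j=7 picked index 7: u0 ∈ [-2/25, 1/10)
j=8 picked index 8: u0 ∈ [0, 9/50)
j=9 picked index 8: u0 ∈ [-1/10, 2/25)
intersection: [0, 1/50)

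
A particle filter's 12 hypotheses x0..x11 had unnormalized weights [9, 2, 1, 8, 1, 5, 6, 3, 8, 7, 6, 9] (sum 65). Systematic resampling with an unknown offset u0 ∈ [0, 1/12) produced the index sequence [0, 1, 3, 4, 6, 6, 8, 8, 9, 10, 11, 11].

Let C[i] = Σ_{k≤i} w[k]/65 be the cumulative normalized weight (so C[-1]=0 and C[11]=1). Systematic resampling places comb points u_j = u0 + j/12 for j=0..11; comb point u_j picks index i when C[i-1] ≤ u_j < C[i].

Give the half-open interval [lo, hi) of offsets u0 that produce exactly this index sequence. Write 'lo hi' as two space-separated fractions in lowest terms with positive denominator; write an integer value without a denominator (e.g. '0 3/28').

C = [9/65, 11/65, 12/65, 4/13, 21/65, 2/5, 32/65, 7/13, 43/65, 10/13, 56/65, 1]
j=0 picked index 0: u0 ∈ [0, 9/65)
j=1 picked index 1: u0 ∈ [43/780, 67/780)
j=2 picked index 3: u0 ∈ [7/390, 11/78)
j=3 picked index 4: u0 ∈ [3/52, 19/260)
j=4 picked index 6: u0 ∈ [1/15, 31/195)
j=5 picked index 6: u0 ∈ [-1/60, 59/780)
j=6 picked index 8: u0 ∈ [1/26, 21/130)
j=7 picked index 8: u0 ∈ [-7/156, 61/780)
j=8 picked index 9: u0 ∈ [-1/195, 4/39)
j=9 picked index 10: u0 ∈ [1/52, 29/260)
j=10 picked index 11: u0 ∈ [11/390, 1/6)
j=11 picked index 11: u0 ∈ [-43/780, 1/12)
intersection: [1/15, 19/260)

1/15 19/260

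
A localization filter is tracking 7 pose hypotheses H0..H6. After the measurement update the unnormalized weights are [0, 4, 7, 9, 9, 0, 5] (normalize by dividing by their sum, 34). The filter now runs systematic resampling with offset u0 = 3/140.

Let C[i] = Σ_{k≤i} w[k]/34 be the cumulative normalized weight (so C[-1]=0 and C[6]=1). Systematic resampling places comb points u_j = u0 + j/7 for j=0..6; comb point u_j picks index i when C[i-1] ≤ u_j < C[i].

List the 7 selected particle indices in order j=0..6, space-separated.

C = [0, 2/17, 11/34, 10/17, 29/34, 29/34, 1]
j=0: u_0=3/140 ∈ [0, 2/17) → index 1
j=1: u_1=23/140 ∈ [2/17, 11/34) → index 2
j=2: u_2=43/140 ∈ [2/17, 11/34) → index 2
j=3: u_3=9/20 ∈ [11/34, 10/17) → index 3
j=4: u_4=83/140 ∈ [10/17, 29/34) → index 4
j=5: u_5=103/140 ∈ [10/17, 29/34) → index 4
j=6: u_6=123/140 ∈ [29/34, 1) → index 6

1 2 2 3 4 4 6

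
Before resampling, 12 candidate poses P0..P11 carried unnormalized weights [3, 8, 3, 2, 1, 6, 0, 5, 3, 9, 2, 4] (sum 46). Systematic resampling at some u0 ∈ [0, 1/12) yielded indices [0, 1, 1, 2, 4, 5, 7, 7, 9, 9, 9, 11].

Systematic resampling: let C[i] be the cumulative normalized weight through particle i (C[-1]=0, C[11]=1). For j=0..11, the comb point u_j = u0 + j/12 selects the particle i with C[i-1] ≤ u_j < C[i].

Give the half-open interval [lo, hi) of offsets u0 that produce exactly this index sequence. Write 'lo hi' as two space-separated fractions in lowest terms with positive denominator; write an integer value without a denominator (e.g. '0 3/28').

C = [3/46, 11/46, 7/23, 8/23, 17/46, 1/2, 1/2, 14/23, 31/46, 20/23, 21/23, 1]
j=0 picked index 0: u0 ∈ [0, 3/46)
j=1 picked index 1: u0 ∈ [-5/276, 43/276)
j=2 picked index 1: u0 ∈ [-7/69, 5/69)
j=3 picked index 2: u0 ∈ [-1/92, 5/92)
j=4 picked index 4: u0 ∈ [1/69, 5/138)
j=5 picked index 5: u0 ∈ [-13/276, 1/12)
j=6 picked index 7: u0 ∈ [0, 5/46)
j=7 picked index 7: u0 ∈ [-1/12, 7/276)
j=8 picked index 9: u0 ∈ [1/138, 14/69)
j=9 picked index 9: u0 ∈ [-7/92, 11/92)
j=10 picked index 9: u0 ∈ [-11/69, 5/138)
j=11 picked index 11: u0 ∈ [-1/276, 1/12)
intersection: [1/69, 7/276)

1/69 7/276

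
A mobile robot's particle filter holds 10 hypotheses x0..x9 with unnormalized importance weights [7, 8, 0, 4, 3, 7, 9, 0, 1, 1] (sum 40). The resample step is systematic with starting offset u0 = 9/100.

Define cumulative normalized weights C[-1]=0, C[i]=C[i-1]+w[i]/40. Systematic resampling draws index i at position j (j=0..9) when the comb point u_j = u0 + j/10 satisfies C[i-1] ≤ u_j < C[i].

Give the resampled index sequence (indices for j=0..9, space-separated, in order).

C = [7/40, 3/8, 3/8, 19/40, 11/20, 29/40, 19/20, 19/20, 39/40, 1]
j=0: u_0=9/100 ∈ [0, 7/40) → index 0
j=1: u_1=19/100 ∈ [7/40, 3/8) → index 1
j=2: u_2=29/100 ∈ [7/40, 3/8) → index 1
j=3: u_3=39/100 ∈ [3/8, 19/40) → index 3
j=4: u_4=49/100 ∈ [19/40, 11/20) → index 4
j=5: u_5=59/100 ∈ [11/20, 29/40) → index 5
j=6: u_6=69/100 ∈ [11/20, 29/40) → index 5
j=7: u_7=79/100 ∈ [29/40, 19/20) → index 6
j=8: u_8=89/100 ∈ [29/40, 19/20) → index 6
j=9: u_9=99/100 ∈ [39/40, 1) → index 9

0 1 1 3 4 5 5 6 6 9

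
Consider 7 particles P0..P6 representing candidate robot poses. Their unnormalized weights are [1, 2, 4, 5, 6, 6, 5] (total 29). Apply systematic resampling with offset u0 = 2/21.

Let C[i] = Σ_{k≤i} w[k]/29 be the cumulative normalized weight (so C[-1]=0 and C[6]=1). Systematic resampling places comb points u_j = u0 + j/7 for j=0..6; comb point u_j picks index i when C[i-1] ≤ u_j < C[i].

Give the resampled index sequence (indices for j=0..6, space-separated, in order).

C = [1/29, 3/29, 7/29, 12/29, 18/29, 24/29, 1]
j=0: u_0=2/21 ∈ [1/29, 3/29) → index 1
j=1: u_1=5/21 ∈ [3/29, 7/29) → index 2
j=2: u_2=8/21 ∈ [7/29, 12/29) → index 3
j=3: u_3=11/21 ∈ [12/29, 18/29) → index 4
j=4: u_4=2/3 ∈ [18/29, 24/29) → index 5
j=5: u_5=17/21 ∈ [18/29, 24/29) → index 5
j=6: u_6=20/21 ∈ [24/29, 1) → index 6

1 2 3 4 5 5 6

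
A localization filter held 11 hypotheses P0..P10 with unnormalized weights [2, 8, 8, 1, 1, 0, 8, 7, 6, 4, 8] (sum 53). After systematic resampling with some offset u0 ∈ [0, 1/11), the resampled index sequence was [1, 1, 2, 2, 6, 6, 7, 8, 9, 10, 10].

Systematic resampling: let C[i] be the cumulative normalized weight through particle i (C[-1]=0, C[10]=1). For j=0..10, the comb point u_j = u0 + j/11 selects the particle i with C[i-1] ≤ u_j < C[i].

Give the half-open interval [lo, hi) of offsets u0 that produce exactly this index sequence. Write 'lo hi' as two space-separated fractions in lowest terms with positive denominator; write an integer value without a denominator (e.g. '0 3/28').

C = [2/53, 10/53, 18/53, 19/53, 20/53, 20/53, 28/53, 35/53, 41/53, 45/53, 1]
j=0 picked index 1: u0 ∈ [2/53, 10/53)
j=1 picked index 1: u0 ∈ [-31/583, 57/583)
j=2 picked index 2: u0 ∈ [4/583, 92/583)
j=3 picked index 2: u0 ∈ [-49/583, 39/583)
j=4 picked index 6: u0 ∈ [8/583, 96/583)
j=5 picked index 6: u0 ∈ [-45/583, 43/583)
j=6 picked index 7: u0 ∈ [-10/583, 67/583)
j=7 picked index 8: u0 ∈ [14/583, 80/583)
j=8 picked index 9: u0 ∈ [27/583, 71/583)
j=9 picked index 10: u0 ∈ [18/583, 2/11)
j=10 picked index 10: u0 ∈ [-35/583, 1/11)
intersection: [27/583, 39/583)

27/583 39/583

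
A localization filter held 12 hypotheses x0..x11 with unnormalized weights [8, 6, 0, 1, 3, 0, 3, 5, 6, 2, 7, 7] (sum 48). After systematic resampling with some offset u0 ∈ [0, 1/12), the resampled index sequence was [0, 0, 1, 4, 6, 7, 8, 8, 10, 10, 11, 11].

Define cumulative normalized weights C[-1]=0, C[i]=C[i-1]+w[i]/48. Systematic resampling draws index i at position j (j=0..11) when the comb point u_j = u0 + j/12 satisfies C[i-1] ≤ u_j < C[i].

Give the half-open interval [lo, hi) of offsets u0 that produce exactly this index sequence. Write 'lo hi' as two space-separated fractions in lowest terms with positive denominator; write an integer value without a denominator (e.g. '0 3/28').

1/16 1/12

C = [1/6, 7/24, 7/24, 5/16, 3/8, 3/8, 7/16, 13/24, 2/3, 17/24, 41/48, 1]
j=0 picked index 0: u0 ∈ [0, 1/6)
j=1 picked index 0: u0 ∈ [-1/12, 1/12)
j=2 picked index 1: u0 ∈ [0, 1/8)
j=3 picked index 4: u0 ∈ [1/16, 1/8)
j=4 picked index 6: u0 ∈ [1/24, 5/48)
j=5 picked index 7: u0 ∈ [1/48, 1/8)
j=6 picked index 8: u0 ∈ [1/24, 1/6)
j=7 picked index 8: u0 ∈ [-1/24, 1/12)
j=8 picked index 10: u0 ∈ [1/24, 3/16)
j=9 picked index 10: u0 ∈ [-1/24, 5/48)
j=10 picked index 11: u0 ∈ [1/48, 1/6)
j=11 picked index 11: u0 ∈ [-1/16, 1/12)
intersection: [1/16, 1/12)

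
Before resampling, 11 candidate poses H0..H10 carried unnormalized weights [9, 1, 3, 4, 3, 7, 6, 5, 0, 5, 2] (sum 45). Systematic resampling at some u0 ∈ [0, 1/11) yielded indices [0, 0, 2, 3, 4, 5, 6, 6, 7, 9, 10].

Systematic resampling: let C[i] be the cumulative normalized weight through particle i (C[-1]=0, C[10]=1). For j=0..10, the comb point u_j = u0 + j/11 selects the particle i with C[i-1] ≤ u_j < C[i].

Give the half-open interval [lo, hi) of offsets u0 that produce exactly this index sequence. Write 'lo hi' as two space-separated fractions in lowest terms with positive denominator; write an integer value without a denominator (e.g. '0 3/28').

C = [1/5, 2/9, 13/45, 17/45, 4/9, 3/5, 11/15, 38/45, 38/45, 43/45, 1]
j=0 picked index 0: u0 ∈ [0, 1/5)
j=1 picked index 0: u0 ∈ [-1/11, 6/55)
j=2 picked index 2: u0 ∈ [4/99, 53/495)
j=3 picked index 3: u0 ∈ [8/495, 52/495)
j=4 picked index 4: u0 ∈ [7/495, 8/99)
j=5 picked index 5: u0 ∈ [-1/99, 8/55)
j=6 picked index 6: u0 ∈ [3/55, 31/165)
j=7 picked index 6: u0 ∈ [-2/55, 16/165)
j=8 picked index 7: u0 ∈ [1/165, 58/495)
j=9 picked index 9: u0 ∈ [13/495, 68/495)
j=10 picked index 10: u0 ∈ [23/495, 1/11)
intersection: [3/55, 8/99)

3/55 8/99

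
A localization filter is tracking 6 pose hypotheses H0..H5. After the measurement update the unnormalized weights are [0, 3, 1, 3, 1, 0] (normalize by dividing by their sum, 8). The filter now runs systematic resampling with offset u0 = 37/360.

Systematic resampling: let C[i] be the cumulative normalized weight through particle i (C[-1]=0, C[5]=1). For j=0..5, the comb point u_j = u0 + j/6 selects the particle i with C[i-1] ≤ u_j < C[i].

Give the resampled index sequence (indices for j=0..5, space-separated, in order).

1 1 2 3 3 4

C = [0, 3/8, 1/2, 7/8, 1, 1]
j=0: u_0=37/360 ∈ [0, 3/8) → index 1
j=1: u_1=97/360 ∈ [0, 3/8) → index 1
j=2: u_2=157/360 ∈ [3/8, 1/2) → index 2
j=3: u_3=217/360 ∈ [1/2, 7/8) → index 3
j=4: u_4=277/360 ∈ [1/2, 7/8) → index 3
j=5: u_5=337/360 ∈ [7/8, 1) → index 4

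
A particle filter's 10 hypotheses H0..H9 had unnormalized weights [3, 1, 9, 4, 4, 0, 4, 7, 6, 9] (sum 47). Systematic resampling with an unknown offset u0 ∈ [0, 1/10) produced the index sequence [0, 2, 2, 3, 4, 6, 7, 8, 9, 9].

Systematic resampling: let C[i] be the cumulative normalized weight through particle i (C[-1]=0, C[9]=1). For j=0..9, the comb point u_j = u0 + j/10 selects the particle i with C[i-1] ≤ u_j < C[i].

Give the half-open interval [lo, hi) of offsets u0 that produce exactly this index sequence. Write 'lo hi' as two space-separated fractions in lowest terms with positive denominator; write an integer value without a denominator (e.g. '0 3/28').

2/235 3/94

C = [3/47, 4/47, 13/47, 17/47, 21/47, 21/47, 25/47, 32/47, 38/47, 1]
j=0 picked index 0: u0 ∈ [0, 3/47)
j=1 picked index 2: u0 ∈ [-7/470, 83/470)
j=2 picked index 2: u0 ∈ [-27/235, 18/235)
j=3 picked index 3: u0 ∈ [-11/470, 29/470)
j=4 picked index 4: u0 ∈ [-9/235, 11/235)
j=5 picked index 6: u0 ∈ [-5/94, 3/94)
j=6 picked index 7: u0 ∈ [-16/235, 19/235)
j=7 picked index 8: u0 ∈ [-9/470, 51/470)
j=8 picked index 9: u0 ∈ [2/235, 1/5)
j=9 picked index 9: u0 ∈ [-43/470, 1/10)
intersection: [2/235, 3/94)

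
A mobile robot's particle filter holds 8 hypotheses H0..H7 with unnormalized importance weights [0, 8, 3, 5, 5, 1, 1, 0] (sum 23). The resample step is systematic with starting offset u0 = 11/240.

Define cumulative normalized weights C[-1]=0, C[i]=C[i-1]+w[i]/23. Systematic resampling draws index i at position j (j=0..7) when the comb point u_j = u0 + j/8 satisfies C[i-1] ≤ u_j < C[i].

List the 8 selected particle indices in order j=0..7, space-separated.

C = [0, 8/23, 11/23, 16/23, 21/23, 22/23, 1, 1]
j=0: u_0=11/240 ∈ [0, 8/23) → index 1
j=1: u_1=41/240 ∈ [0, 8/23) → index 1
j=2: u_2=71/240 ∈ [0, 8/23) → index 1
j=3: u_3=101/240 ∈ [8/23, 11/23) → index 2
j=4: u_4=131/240 ∈ [11/23, 16/23) → index 3
j=5: u_5=161/240 ∈ [11/23, 16/23) → index 3
j=6: u_6=191/240 ∈ [16/23, 21/23) → index 4
j=7: u_7=221/240 ∈ [21/23, 22/23) → index 5

1 1 1 2 3 3 4 5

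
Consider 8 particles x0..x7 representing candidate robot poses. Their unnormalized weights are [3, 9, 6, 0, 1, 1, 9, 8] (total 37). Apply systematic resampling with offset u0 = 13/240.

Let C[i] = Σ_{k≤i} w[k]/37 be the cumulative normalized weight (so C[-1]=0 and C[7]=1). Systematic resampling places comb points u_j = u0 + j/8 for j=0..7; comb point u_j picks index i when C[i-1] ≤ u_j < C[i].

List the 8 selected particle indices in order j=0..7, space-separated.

0 1 1 2 6 6 7 7

C = [3/37, 12/37, 18/37, 18/37, 19/37, 20/37, 29/37, 1]
j=0: u_0=13/240 ∈ [0, 3/37) → index 0
j=1: u_1=43/240 ∈ [3/37, 12/37) → index 1
j=2: u_2=73/240 ∈ [3/37, 12/37) → index 1
j=3: u_3=103/240 ∈ [12/37, 18/37) → index 2
j=4: u_4=133/240 ∈ [20/37, 29/37) → index 6
j=5: u_5=163/240 ∈ [20/37, 29/37) → index 6
j=6: u_6=193/240 ∈ [29/37, 1) → index 7
j=7: u_7=223/240 ∈ [29/37, 1) → index 7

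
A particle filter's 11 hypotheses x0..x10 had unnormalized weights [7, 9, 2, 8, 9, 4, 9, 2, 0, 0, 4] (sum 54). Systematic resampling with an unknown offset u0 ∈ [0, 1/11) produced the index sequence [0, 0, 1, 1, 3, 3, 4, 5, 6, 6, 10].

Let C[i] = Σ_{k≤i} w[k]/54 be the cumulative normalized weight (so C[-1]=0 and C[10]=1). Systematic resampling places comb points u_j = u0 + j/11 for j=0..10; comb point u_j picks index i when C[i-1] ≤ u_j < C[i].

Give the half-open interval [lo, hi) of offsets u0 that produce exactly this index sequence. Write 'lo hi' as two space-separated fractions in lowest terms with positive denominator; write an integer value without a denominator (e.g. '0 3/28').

5/297 7/297

C = [7/54, 8/27, 1/3, 13/27, 35/54, 13/18, 8/9, 25/27, 25/27, 25/27, 1]
j=0 picked index 0: u0 ∈ [0, 7/54)
j=1 picked index 0: u0 ∈ [-1/11, 23/594)
j=2 picked index 1: u0 ∈ [-31/594, 34/297)
j=3 picked index 1: u0 ∈ [-85/594, 7/297)
j=4 picked index 3: u0 ∈ [-1/33, 35/297)
j=5 picked index 3: u0 ∈ [-4/33, 8/297)
j=6 picked index 4: u0 ∈ [-19/297, 61/594)
j=7 picked index 5: u0 ∈ [7/594, 17/198)
j=8 picked index 6: u0 ∈ [-1/198, 16/99)
j=9 picked index 6: u0 ∈ [-19/198, 7/99)
j=10 picked index 10: u0 ∈ [5/297, 1/11)
intersection: [5/297, 7/297)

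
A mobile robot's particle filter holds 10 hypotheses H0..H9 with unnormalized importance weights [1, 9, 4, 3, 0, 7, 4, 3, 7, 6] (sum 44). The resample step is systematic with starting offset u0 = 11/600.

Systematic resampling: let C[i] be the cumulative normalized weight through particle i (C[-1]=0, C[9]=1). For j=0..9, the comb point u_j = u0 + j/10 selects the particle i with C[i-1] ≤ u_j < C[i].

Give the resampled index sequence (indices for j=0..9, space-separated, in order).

C = [1/44, 5/22, 7/22, 17/44, 17/44, 6/11, 7/11, 31/44, 19/22, 1]
j=0: u_0=11/600 ∈ [0, 1/44) → index 0
j=1: u_1=71/600 ∈ [1/44, 5/22) → index 1
j=2: u_2=131/600 ∈ [1/44, 5/22) → index 1
j=3: u_3=191/600 ∈ [7/22, 17/44) → index 3
j=4: u_4=251/600 ∈ [17/44, 6/11) → index 5
j=5: u_5=311/600 ∈ [17/44, 6/11) → index 5
j=6: u_6=371/600 ∈ [6/11, 7/11) → index 6
j=7: u_7=431/600 ∈ [31/44, 19/22) → index 8
j=8: u_8=491/600 ∈ [31/44, 19/22) → index 8
j=9: u_9=551/600 ∈ [19/22, 1) → index 9

0 1 1 3 5 5 6 8 8 9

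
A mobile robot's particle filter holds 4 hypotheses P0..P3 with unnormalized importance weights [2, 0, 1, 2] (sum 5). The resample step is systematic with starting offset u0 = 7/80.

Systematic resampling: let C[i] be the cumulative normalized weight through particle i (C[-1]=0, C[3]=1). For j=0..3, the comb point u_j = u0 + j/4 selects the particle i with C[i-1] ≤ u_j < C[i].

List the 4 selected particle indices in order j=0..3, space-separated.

C = [2/5, 2/5, 3/5, 1]
j=0: u_0=7/80 ∈ [0, 2/5) → index 0
j=1: u_1=27/80 ∈ [0, 2/5) → index 0
j=2: u_2=47/80 ∈ [2/5, 3/5) → index 2
j=3: u_3=67/80 ∈ [3/5, 1) → index 3

0 0 2 3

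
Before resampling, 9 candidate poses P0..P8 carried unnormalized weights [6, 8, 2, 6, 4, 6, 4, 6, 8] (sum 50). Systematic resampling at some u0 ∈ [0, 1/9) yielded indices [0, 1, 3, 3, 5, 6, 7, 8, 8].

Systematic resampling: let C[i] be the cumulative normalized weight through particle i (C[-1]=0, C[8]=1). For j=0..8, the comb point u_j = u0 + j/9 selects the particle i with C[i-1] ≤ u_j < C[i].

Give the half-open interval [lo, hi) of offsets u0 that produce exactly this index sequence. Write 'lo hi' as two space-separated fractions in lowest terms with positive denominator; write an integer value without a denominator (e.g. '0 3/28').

C = [3/25, 7/25, 8/25, 11/25, 13/25, 16/25, 18/25, 21/25, 1]
j=0 picked index 0: u0 ∈ [0, 3/25)
j=1 picked index 1: u0 ∈ [2/225, 38/225)
j=2 picked index 3: u0 ∈ [22/225, 49/225)
j=3 picked index 3: u0 ∈ [-1/75, 8/75)
j=4 picked index 5: u0 ∈ [17/225, 44/225)
j=5 picked index 6: u0 ∈ [19/225, 37/225)
j=6 picked index 7: u0 ∈ [4/75, 13/75)
j=7 picked index 8: u0 ∈ [14/225, 2/9)
j=8 picked index 8: u0 ∈ [-11/225, 1/9)
intersection: [22/225, 8/75)

22/225 8/75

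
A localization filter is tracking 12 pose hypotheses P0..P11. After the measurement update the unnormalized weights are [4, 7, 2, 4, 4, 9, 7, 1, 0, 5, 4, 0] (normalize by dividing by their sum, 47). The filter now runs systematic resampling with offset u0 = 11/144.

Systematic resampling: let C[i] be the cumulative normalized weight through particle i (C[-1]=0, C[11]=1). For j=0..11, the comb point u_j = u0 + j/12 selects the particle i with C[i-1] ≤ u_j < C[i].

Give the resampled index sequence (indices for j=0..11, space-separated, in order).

0 1 2 3 4 5 5 6 6 9 9 10

C = [4/47, 11/47, 13/47, 17/47, 21/47, 30/47, 37/47, 38/47, 38/47, 43/47, 1, 1]
j=0: u_0=11/144 ∈ [0, 4/47) → index 0
j=1: u_1=23/144 ∈ [4/47, 11/47) → index 1
j=2: u_2=35/144 ∈ [11/47, 13/47) → index 2
j=3: u_3=47/144 ∈ [13/47, 17/47) → index 3
j=4: u_4=59/144 ∈ [17/47, 21/47) → index 4
j=5: u_5=71/144 ∈ [21/47, 30/47) → index 5
j=6: u_6=83/144 ∈ [21/47, 30/47) → index 5
j=7: u_7=95/144 ∈ [30/47, 37/47) → index 6
j=8: u_8=107/144 ∈ [30/47, 37/47) → index 6
j=9: u_9=119/144 ∈ [38/47, 43/47) → index 9
j=10: u_10=131/144 ∈ [38/47, 43/47) → index 9
j=11: u_11=143/144 ∈ [43/47, 1) → index 10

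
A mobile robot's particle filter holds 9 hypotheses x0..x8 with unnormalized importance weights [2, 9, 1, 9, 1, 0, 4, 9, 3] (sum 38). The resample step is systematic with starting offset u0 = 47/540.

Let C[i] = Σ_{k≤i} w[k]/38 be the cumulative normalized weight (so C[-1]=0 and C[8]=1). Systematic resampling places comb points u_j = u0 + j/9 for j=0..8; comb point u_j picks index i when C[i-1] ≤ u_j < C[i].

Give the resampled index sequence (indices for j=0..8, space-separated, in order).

C = [1/19, 11/38, 6/19, 21/38, 11/19, 11/19, 13/19, 35/38, 1]
j=0: u_0=47/540 ∈ [1/19, 11/38) → index 1
j=1: u_1=107/540 ∈ [1/19, 11/38) → index 1
j=2: u_2=167/540 ∈ [11/38, 6/19) → index 2
j=3: u_3=227/540 ∈ [6/19, 21/38) → index 3
j=4: u_4=287/540 ∈ [6/19, 21/38) → index 3
j=5: u_5=347/540 ∈ [11/19, 13/19) → index 6
j=6: u_6=407/540 ∈ [13/19, 35/38) → index 7
j=7: u_7=467/540 ∈ [13/19, 35/38) → index 7
j=8: u_8=527/540 ∈ [35/38, 1) → index 8

1 1 2 3 3 6 7 7 8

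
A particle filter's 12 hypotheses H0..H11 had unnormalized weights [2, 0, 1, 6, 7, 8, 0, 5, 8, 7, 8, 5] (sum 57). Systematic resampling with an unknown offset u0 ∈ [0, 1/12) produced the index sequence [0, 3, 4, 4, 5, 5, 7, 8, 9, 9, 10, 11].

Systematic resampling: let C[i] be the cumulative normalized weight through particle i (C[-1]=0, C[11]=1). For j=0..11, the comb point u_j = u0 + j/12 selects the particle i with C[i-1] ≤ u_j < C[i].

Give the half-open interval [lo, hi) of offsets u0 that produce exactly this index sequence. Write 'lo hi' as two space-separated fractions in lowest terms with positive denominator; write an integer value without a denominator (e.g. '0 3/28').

C = [2/57, 2/57, 1/19, 3/19, 16/57, 8/19, 8/19, 29/57, 37/57, 44/57, 52/57, 1]
j=0 picked index 0: u0 ∈ [0, 2/57)
j=1 picked index 3: u0 ∈ [-7/228, 17/228)
j=2 picked index 4: u0 ∈ [-1/114, 13/114)
j=3 picked index 4: u0 ∈ [-7/76, 7/228)
j=4 picked index 5: u0 ∈ [-1/19, 5/57)
j=5 picked index 5: u0 ∈ [-31/228, 1/228)
j=6 picked index 7: u0 ∈ [-3/38, 1/114)
j=7 picked index 8: u0 ∈ [-17/228, 5/76)
j=8 picked index 9: u0 ∈ [-1/57, 2/19)
j=9 picked index 9: u0 ∈ [-23/228, 5/228)
j=10 picked index 10: u0 ∈ [-7/114, 3/38)
j=11 picked index 11: u0 ∈ [-1/228, 1/12)
intersection: [0, 1/228)

0 1/228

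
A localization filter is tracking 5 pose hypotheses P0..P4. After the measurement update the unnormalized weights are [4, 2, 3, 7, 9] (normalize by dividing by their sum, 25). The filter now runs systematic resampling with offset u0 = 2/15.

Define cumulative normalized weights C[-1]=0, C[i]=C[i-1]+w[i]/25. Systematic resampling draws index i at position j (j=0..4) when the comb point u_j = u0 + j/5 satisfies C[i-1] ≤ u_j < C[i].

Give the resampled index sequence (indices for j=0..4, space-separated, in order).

C = [4/25, 6/25, 9/25, 16/25, 1]
j=0: u_0=2/15 ∈ [0, 4/25) → index 0
j=1: u_1=1/3 ∈ [6/25, 9/25) → index 2
j=2: u_2=8/15 ∈ [9/25, 16/25) → index 3
j=3: u_3=11/15 ∈ [16/25, 1) → index 4
j=4: u_4=14/15 ∈ [16/25, 1) → index 4

0 2 3 4 4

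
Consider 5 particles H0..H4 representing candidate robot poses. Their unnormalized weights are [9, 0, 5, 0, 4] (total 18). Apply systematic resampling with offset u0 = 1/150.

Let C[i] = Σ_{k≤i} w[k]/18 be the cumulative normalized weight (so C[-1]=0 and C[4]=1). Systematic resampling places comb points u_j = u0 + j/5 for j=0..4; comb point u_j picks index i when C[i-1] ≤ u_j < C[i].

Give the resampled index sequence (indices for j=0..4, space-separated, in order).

C = [1/2, 1/2, 7/9, 7/9, 1]
j=0: u_0=1/150 ∈ [0, 1/2) → index 0
j=1: u_1=31/150 ∈ [0, 1/2) → index 0
j=2: u_2=61/150 ∈ [0, 1/2) → index 0
j=3: u_3=91/150 ∈ [1/2, 7/9) → index 2
j=4: u_4=121/150 ∈ [7/9, 1) → index 4

0 0 0 2 4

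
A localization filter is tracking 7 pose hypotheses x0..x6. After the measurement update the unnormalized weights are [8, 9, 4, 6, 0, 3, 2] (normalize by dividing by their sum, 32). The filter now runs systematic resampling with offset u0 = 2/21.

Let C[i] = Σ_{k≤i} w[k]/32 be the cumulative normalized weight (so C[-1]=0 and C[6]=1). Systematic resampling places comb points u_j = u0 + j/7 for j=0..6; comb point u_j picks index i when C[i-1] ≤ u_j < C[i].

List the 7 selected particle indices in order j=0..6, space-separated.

0 0 1 1 3 3 6

C = [1/4, 17/32, 21/32, 27/32, 27/32, 15/16, 1]
j=0: u_0=2/21 ∈ [0, 1/4) → index 0
j=1: u_1=5/21 ∈ [0, 1/4) → index 0
j=2: u_2=8/21 ∈ [1/4, 17/32) → index 1
j=3: u_3=11/21 ∈ [1/4, 17/32) → index 1
j=4: u_4=2/3 ∈ [21/32, 27/32) → index 3
j=5: u_5=17/21 ∈ [21/32, 27/32) → index 3
j=6: u_6=20/21 ∈ [15/16, 1) → index 6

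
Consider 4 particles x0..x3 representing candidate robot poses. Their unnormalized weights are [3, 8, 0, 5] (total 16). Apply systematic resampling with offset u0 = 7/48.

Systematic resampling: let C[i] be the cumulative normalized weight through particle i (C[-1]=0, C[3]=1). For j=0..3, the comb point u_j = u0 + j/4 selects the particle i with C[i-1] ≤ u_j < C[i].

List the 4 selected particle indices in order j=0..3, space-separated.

C = [3/16, 11/16, 11/16, 1]
j=0: u_0=7/48 ∈ [0, 3/16) → index 0
j=1: u_1=19/48 ∈ [3/16, 11/16) → index 1
j=2: u_2=31/48 ∈ [3/16, 11/16) → index 1
j=3: u_3=43/48 ∈ [11/16, 1) → index 3

0 1 1 3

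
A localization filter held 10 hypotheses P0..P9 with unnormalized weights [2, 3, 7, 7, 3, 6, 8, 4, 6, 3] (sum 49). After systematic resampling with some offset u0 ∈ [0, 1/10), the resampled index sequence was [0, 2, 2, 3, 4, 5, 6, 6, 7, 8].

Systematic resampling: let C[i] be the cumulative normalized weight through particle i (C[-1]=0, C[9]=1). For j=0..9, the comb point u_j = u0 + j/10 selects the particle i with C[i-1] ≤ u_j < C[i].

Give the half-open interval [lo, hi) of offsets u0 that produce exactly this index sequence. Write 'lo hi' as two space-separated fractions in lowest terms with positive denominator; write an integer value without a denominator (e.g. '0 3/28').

1/490 4/245

C = [2/49, 5/49, 12/49, 19/49, 22/49, 4/7, 36/49, 40/49, 46/49, 1]
j=0 picked index 0: u0 ∈ [0, 2/49)
j=1 picked index 2: u0 ∈ [1/490, 71/490)
j=2 picked index 2: u0 ∈ [-24/245, 11/245)
j=3 picked index 3: u0 ∈ [-27/490, 43/490)
j=4 picked index 4: u0 ∈ [-3/245, 12/245)
j=5 picked index 5: u0 ∈ [-5/98, 1/14)
j=6 picked index 6: u0 ∈ [-1/35, 33/245)
j=7 picked index 6: u0 ∈ [-9/70, 17/490)
j=8 picked index 7: u0 ∈ [-16/245, 4/245)
j=9 picked index 8: u0 ∈ [-41/490, 19/490)
intersection: [1/490, 4/245)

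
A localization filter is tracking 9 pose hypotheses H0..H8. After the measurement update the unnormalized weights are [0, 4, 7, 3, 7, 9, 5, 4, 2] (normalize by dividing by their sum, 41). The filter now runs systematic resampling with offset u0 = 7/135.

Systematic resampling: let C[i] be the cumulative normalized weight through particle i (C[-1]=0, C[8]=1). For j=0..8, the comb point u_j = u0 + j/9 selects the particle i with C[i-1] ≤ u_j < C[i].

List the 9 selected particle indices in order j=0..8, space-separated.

1 2 3 4 4 5 5 6 7

C = [0, 4/41, 11/41, 14/41, 21/41, 30/41, 35/41, 39/41, 1]
j=0: u_0=7/135 ∈ [0, 4/41) → index 1
j=1: u_1=22/135 ∈ [4/41, 11/41) → index 2
j=2: u_2=37/135 ∈ [11/41, 14/41) → index 3
j=3: u_3=52/135 ∈ [14/41, 21/41) → index 4
j=4: u_4=67/135 ∈ [14/41, 21/41) → index 4
j=5: u_5=82/135 ∈ [21/41, 30/41) → index 5
j=6: u_6=97/135 ∈ [21/41, 30/41) → index 5
j=7: u_7=112/135 ∈ [30/41, 35/41) → index 6
j=8: u_8=127/135 ∈ [35/41, 39/41) → index 7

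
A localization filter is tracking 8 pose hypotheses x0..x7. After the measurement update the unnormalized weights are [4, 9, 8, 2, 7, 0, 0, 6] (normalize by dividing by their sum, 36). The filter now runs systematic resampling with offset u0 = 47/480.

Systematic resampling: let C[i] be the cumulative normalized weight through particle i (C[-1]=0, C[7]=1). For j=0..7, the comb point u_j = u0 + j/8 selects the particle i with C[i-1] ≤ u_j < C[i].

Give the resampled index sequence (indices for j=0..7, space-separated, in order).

0 1 1 2 3 4 7 7

C = [1/9, 13/36, 7/12, 23/36, 5/6, 5/6, 5/6, 1]
j=0: u_0=47/480 ∈ [0, 1/9) → index 0
j=1: u_1=107/480 ∈ [1/9, 13/36) → index 1
j=2: u_2=167/480 ∈ [1/9, 13/36) → index 1
j=3: u_3=227/480 ∈ [13/36, 7/12) → index 2
j=4: u_4=287/480 ∈ [7/12, 23/36) → index 3
j=5: u_5=347/480 ∈ [23/36, 5/6) → index 4
j=6: u_6=407/480 ∈ [5/6, 1) → index 7
j=7: u_7=467/480 ∈ [5/6, 1) → index 7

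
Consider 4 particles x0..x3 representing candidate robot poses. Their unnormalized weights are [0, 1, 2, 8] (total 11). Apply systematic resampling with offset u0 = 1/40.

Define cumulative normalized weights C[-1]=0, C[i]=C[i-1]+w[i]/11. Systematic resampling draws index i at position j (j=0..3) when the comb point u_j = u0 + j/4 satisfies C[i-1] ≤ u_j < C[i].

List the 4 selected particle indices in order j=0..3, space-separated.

C = [0, 1/11, 3/11, 1]
j=0: u_0=1/40 ∈ [0, 1/11) → index 1
j=1: u_1=11/40 ∈ [3/11, 1) → index 3
j=2: u_2=21/40 ∈ [3/11, 1) → index 3
j=3: u_3=31/40 ∈ [3/11, 1) → index 3

1 3 3 3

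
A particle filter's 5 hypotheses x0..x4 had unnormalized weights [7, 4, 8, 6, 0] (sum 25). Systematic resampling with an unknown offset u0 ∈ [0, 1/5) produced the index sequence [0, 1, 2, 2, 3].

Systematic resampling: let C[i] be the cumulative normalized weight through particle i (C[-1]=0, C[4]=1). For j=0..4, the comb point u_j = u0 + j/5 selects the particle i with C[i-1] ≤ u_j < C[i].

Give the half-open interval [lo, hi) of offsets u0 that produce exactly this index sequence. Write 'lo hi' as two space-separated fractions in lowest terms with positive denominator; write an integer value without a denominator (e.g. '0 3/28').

C = [7/25, 11/25, 19/25, 1, 1]
j=0 picked index 0: u0 ∈ [0, 7/25)
j=1 picked index 1: u0 ∈ [2/25, 6/25)
j=2 picked index 2: u0 ∈ [1/25, 9/25)
j=3 picked index 2: u0 ∈ [-4/25, 4/25)
j=4 picked index 3: u0 ∈ [-1/25, 1/5)
intersection: [2/25, 4/25)

2/25 4/25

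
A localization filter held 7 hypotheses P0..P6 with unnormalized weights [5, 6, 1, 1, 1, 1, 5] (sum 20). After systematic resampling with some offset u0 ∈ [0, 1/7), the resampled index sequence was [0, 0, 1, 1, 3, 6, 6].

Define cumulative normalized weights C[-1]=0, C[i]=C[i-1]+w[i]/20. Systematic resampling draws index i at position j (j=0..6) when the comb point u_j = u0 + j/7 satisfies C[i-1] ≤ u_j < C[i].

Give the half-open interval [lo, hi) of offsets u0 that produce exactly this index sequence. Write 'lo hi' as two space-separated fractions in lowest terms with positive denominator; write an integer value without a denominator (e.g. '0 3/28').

1/28 11/140

C = [1/4, 11/20, 3/5, 13/20, 7/10, 3/4, 1]
j=0 picked index 0: u0 ∈ [0, 1/4)
j=1 picked index 0: u0 ∈ [-1/7, 3/28)
j=2 picked index 1: u0 ∈ [-1/28, 37/140)
j=3 picked index 1: u0 ∈ [-5/28, 17/140)
j=4 picked index 3: u0 ∈ [1/35, 11/140)
j=5 picked index 6: u0 ∈ [1/28, 2/7)
j=6 picked index 6: u0 ∈ [-3/28, 1/7)
intersection: [1/28, 11/140)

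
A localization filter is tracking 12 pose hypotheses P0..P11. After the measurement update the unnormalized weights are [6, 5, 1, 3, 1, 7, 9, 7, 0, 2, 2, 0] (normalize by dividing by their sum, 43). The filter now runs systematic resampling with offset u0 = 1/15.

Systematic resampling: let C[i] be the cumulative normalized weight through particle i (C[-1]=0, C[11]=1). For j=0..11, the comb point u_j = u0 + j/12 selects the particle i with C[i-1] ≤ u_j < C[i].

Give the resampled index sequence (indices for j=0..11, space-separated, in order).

C = [6/43, 11/43, 12/43, 15/43, 16/43, 23/43, 32/43, 39/43, 39/43, 41/43, 1, 1]
j=0: u_0=1/15 ∈ [0, 6/43) → index 0
j=1: u_1=3/20 ∈ [6/43, 11/43) → index 1
j=2: u_2=7/30 ∈ [6/43, 11/43) → index 1
j=3: u_3=19/60 ∈ [12/43, 15/43) → index 3
j=4: u_4=2/5 ∈ [16/43, 23/43) → index 5
j=5: u_5=29/60 ∈ [16/43, 23/43) → index 5
j=6: u_6=17/30 ∈ [23/43, 32/43) → index 6
j=7: u_7=13/20 ∈ [23/43, 32/43) → index 6
j=8: u_8=11/15 ∈ [23/43, 32/43) → index 6
j=9: u_9=49/60 ∈ [32/43, 39/43) → index 7
j=10: u_10=9/10 ∈ [32/43, 39/43) → index 7
j=11: u_11=59/60 ∈ [41/43, 1) → index 10

0 1 1 3 5 5 6 6 6 7 7 10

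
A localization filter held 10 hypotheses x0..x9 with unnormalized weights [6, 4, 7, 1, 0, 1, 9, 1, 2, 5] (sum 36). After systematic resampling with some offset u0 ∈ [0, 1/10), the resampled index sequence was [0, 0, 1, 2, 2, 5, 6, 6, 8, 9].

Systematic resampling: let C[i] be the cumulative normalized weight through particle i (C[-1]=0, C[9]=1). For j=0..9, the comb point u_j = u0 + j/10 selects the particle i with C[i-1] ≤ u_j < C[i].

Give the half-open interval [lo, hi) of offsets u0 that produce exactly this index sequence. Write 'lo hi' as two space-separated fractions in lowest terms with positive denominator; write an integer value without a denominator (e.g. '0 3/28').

C = [1/6, 5/18, 17/36, 1/2, 1/2, 19/36, 7/9, 29/36, 31/36, 1]
j=0 picked index 0: u0 ∈ [0, 1/6)
j=1 picked index 0: u0 ∈ [-1/10, 1/15)
j=2 picked index 1: u0 ∈ [-1/30, 7/90)
j=3 picked index 2: u0 ∈ [-1/45, 31/180)
j=4 picked index 2: u0 ∈ [-11/90, 13/180)
j=5 picked index 5: u0 ∈ [0, 1/36)
j=6 picked index 6: u0 ∈ [-13/180, 8/45)
j=7 picked index 6: u0 ∈ [-31/180, 7/90)
j=8 picked index 8: u0 ∈ [1/180, 11/180)
j=9 picked index 9: u0 ∈ [-7/180, 1/10)
intersection: [1/180, 1/36)

1/180 1/36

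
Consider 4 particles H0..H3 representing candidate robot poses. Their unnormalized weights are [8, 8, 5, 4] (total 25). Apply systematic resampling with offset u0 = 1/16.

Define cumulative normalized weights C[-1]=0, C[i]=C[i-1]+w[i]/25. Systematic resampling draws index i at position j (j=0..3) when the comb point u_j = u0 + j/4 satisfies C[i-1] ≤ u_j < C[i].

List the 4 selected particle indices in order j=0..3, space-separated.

0 0 1 2

C = [8/25, 16/25, 21/25, 1]
j=0: u_0=1/16 ∈ [0, 8/25) → index 0
j=1: u_1=5/16 ∈ [0, 8/25) → index 0
j=2: u_2=9/16 ∈ [8/25, 16/25) → index 1
j=3: u_3=13/16 ∈ [16/25, 21/25) → index 2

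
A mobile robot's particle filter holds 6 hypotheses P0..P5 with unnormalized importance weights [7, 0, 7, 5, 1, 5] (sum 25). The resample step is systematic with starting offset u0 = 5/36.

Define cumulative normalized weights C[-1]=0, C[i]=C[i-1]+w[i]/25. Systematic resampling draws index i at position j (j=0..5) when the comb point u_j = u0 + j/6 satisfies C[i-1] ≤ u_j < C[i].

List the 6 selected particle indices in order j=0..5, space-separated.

0 2 2 3 5 5

C = [7/25, 7/25, 14/25, 19/25, 4/5, 1]
j=0: u_0=5/36 ∈ [0, 7/25) → index 0
j=1: u_1=11/36 ∈ [7/25, 14/25) → index 2
j=2: u_2=17/36 ∈ [7/25, 14/25) → index 2
j=3: u_3=23/36 ∈ [14/25, 19/25) → index 3
j=4: u_4=29/36 ∈ [4/5, 1) → index 5
j=5: u_5=35/36 ∈ [4/5, 1) → index 5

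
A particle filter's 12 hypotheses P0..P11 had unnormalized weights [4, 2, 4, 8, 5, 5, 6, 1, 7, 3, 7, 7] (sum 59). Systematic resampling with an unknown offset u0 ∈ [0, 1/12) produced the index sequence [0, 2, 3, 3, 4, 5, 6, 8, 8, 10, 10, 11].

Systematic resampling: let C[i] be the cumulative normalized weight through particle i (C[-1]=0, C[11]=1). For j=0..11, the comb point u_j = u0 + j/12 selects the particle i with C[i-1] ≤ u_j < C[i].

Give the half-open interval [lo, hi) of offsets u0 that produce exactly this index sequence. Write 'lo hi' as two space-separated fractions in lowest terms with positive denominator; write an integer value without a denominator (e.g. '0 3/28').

C = [4/59, 6/59, 10/59, 18/59, 23/59, 28/59, 34/59, 35/59, 42/59, 45/59, 52/59, 1]
j=0 picked index 0: u0 ∈ [0, 4/59)
j=1 picked index 2: u0 ∈ [13/708, 61/708)
j=2 picked index 3: u0 ∈ [1/354, 49/354)
j=3 picked index 3: u0 ∈ [-19/236, 13/236)
j=4 picked index 4: u0 ∈ [-5/177, 10/177)
j=5 picked index 5: u0 ∈ [-19/708, 41/708)
j=6 picked index 6: u0 ∈ [-3/118, 9/118)
j=7 picked index 8: u0 ∈ [7/708, 91/708)
j=8 picked index 8: u0 ∈ [-13/177, 8/177)
j=9 picked index 10: u0 ∈ [3/236, 31/236)
j=10 picked index 10: u0 ∈ [-25/354, 17/354)
j=11 picked index 11: u0 ∈ [-25/708, 1/12)
intersection: [13/708, 8/177)

13/708 8/177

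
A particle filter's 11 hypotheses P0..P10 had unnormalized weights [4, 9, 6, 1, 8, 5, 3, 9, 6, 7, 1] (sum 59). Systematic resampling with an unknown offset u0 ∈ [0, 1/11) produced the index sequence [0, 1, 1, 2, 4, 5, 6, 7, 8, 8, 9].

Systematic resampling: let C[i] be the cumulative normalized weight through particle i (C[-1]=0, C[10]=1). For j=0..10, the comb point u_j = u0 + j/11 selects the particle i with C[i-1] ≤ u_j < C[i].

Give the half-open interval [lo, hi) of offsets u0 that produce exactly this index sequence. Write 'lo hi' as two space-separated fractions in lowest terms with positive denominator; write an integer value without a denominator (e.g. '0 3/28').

23/649 25/649

C = [4/59, 13/59, 19/59, 20/59, 28/59, 33/59, 36/59, 45/59, 51/59, 58/59, 1]
j=0 picked index 0: u0 ∈ [0, 4/59)
j=1 picked index 1: u0 ∈ [-15/649, 84/649)
j=2 picked index 1: u0 ∈ [-74/649, 25/649)
j=3 picked index 2: u0 ∈ [-34/649, 32/649)
j=4 picked index 4: u0 ∈ [-16/649, 72/649)
j=5 picked index 5: u0 ∈ [13/649, 68/649)
j=6 picked index 6: u0 ∈ [9/649, 42/649)
j=7 picked index 7: u0 ∈ [-17/649, 82/649)
j=8 picked index 8: u0 ∈ [23/649, 89/649)
j=9 picked index 8: u0 ∈ [-36/649, 30/649)
j=10 picked index 9: u0 ∈ [-29/649, 48/649)
intersection: [23/649, 25/649)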